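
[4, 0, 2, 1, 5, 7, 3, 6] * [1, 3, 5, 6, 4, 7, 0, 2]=[4, 1, 5, 3, 7, 2, 6, 0]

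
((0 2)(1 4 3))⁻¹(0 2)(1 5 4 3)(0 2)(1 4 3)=(0 2)(1 4 5 3)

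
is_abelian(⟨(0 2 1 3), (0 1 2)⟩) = no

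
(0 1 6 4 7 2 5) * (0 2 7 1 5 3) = (0 5 2 3)(1 6 4)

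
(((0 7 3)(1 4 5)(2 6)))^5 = (0 3 7)(1 5 4)(2 6)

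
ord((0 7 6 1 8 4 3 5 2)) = 9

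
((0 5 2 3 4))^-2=(0 3 5 4 2)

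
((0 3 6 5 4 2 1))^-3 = (0 4 3 2 6 1 5)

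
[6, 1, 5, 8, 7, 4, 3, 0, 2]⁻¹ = [7, 1, 8, 6, 5, 2, 0, 4, 3]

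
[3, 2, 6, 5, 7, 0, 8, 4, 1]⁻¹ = [5, 8, 1, 0, 7, 3, 2, 4, 6]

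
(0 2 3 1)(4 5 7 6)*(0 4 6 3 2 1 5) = (0 1 4)(3 5 7)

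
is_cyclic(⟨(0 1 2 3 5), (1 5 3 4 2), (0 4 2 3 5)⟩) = no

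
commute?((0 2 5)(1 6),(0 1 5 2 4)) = no:(0 2 5)(1 6) * (0 1 5 2 4) = (0 4)(1 6 5),(0 1 5 2 4) * (0 2 5)(1 6) = (0 6 1)(2 4)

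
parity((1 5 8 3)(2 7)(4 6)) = odd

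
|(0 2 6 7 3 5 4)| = 7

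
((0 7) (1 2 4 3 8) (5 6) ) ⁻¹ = (0 7) (1 8 3 4 2) (5 6) 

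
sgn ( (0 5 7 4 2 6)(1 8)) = 1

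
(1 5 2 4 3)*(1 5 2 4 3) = (1 2 3 5 4)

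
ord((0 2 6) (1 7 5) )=3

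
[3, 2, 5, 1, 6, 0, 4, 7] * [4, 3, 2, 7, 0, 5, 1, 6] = [7, 2, 5, 3, 1, 4, 0, 6]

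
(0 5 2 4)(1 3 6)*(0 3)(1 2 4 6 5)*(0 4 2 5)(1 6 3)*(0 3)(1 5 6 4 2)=(0 4 5 1 2)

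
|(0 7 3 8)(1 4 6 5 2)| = 20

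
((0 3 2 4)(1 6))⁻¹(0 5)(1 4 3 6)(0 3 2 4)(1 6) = (0 2 1 6)(3 5)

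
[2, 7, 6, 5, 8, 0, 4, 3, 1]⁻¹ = [5, 8, 0, 7, 6, 3, 2, 1, 4]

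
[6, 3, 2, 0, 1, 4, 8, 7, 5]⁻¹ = [3, 4, 2, 1, 5, 8, 0, 7, 6]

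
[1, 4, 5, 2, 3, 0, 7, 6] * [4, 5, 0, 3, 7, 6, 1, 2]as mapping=[0→5, 1→7, 2→6, 3→0, 4→3, 5→4, 6→2, 7→1]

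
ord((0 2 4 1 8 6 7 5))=8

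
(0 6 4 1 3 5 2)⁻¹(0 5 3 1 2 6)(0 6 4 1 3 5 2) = (0 4 6 2 5 3)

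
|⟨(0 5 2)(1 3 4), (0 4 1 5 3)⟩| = 60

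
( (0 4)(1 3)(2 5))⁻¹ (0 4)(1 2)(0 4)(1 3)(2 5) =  (0 4)(3 5)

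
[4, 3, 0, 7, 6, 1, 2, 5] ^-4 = [0, 1, 2, 3, 4, 5, 6, 7] 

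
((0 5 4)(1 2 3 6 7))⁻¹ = (0 4 5)(1 7 6 3 2)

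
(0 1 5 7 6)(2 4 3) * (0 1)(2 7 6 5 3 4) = (1 3 7 5 6)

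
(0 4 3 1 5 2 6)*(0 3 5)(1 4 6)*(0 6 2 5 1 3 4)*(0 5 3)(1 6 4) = (0 2)(1 4 6)(3 5)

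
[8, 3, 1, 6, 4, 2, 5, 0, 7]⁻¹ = [7, 2, 5, 1, 4, 6, 3, 8, 0]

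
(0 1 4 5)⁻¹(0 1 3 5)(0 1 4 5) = (0 1 4 3)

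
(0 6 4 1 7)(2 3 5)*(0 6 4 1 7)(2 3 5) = (0 4 7 6 1)(2 5 3)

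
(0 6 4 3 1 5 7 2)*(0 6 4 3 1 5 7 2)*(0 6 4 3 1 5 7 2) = (0 3 7 6 1 2 4 5) 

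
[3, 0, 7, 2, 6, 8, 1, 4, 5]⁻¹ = [1, 6, 3, 0, 7, 8, 4, 2, 5]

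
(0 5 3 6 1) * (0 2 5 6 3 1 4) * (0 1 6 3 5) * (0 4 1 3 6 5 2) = (0 6 1)(2 4 3)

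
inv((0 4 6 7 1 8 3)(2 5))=(0 3 8 1 7 6 4)(2 5)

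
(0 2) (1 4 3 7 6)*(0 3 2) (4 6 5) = (1 6) (2 3 7 5 4) 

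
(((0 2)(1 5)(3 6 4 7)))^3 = (0 2)(1 5)(3 7 4 6)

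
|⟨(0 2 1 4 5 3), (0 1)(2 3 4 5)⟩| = 720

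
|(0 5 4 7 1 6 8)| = 7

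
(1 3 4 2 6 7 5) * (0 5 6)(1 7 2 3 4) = (0 5 7 6 2)(1 4 3)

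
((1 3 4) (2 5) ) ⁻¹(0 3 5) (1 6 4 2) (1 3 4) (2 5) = (0 4 2) (1 5 3 6) 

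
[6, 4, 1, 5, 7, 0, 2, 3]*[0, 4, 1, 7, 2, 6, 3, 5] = [3, 2, 4, 6, 5, 0, 1, 7]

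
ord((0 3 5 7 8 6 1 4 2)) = 9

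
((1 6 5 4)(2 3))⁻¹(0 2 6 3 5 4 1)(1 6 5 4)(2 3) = (0 3 5 2 4 1 6)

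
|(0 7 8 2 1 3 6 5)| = 8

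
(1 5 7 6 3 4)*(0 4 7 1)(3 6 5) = (0 4)(1 3 7 5)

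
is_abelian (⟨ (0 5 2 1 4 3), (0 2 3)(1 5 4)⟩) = no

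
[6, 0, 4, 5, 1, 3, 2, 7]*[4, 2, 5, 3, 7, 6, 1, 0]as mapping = [0→1, 1→4, 2→7, 3→6, 4→2, 5→3, 6→5, 7→0]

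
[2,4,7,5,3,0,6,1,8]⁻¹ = [5,7,0,4,1,3,6,2,8]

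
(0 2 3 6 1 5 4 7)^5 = (0 5 3 7 1 2 4 6)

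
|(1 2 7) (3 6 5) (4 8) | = 6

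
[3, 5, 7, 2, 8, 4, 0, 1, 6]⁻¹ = [6, 7, 3, 0, 5, 1, 8, 2, 4]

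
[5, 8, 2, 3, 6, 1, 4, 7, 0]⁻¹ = [8, 5, 2, 3, 6, 0, 4, 7, 1]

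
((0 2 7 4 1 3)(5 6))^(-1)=(0 3 1 4 7 2)(5 6)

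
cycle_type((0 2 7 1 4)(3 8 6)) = 3.5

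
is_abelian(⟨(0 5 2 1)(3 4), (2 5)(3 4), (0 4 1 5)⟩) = no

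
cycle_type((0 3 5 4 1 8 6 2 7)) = 9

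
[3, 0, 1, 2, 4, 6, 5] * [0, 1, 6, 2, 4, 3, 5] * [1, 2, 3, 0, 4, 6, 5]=[3, 1, 2, 5, 4, 6, 0]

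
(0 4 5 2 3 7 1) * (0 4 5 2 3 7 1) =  (0 5 3 1 4 2 7)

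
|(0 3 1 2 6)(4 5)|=10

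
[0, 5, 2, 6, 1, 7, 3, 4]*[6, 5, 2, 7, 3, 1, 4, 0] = [6, 1, 2, 4, 5, 0, 7, 3] 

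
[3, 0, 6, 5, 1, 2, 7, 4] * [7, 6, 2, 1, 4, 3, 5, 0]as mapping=[0→1, 1→7, 2→5, 3→3, 4→6, 5→2, 6→0, 7→4]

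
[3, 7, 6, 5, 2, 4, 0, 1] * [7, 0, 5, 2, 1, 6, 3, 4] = [2, 4, 3, 6, 5, 1, 7, 0]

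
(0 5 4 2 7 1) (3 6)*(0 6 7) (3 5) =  (0 3 7 1 6 5 4 2) 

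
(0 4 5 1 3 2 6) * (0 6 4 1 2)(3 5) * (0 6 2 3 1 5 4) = (0 5 3 6 2)(1 4)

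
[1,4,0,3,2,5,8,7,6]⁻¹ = [2,0,4,3,1,5,8,7,6]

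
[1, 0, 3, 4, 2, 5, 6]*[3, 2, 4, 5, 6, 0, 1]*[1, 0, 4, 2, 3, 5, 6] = [4, 2, 5, 6, 3, 1, 0]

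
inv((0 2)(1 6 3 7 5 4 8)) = (0 2)(1 8 4 5 7 3 6)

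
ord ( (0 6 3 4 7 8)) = 6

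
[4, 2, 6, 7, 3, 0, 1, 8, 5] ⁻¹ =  [5, 6, 1, 4, 0, 8, 2, 3, 7] 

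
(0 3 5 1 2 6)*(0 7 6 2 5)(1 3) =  (0 1 5 3)(6 7)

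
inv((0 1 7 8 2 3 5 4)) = (0 4 5 3 2 8 7 1)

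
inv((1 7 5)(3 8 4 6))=(1 5 7)(3 6 4 8)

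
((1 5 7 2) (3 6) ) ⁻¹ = (1 2 7 5) (3 6) 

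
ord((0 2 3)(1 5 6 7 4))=15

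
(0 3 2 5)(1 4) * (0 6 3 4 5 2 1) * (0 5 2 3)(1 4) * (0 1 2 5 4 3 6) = (0 2 6 1 5)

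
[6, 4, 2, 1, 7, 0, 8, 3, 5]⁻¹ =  [5, 3, 2, 7, 1, 8, 0, 4, 6]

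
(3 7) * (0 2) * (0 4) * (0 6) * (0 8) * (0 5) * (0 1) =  (0 2 4 6 8 5 1)(3 7)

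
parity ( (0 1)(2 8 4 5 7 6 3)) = odd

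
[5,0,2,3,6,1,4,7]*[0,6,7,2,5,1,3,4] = [1,0,7,2,3,6,5,4]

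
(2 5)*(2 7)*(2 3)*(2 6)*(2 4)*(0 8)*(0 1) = (0 8 1)(2 5 7 3 6 4)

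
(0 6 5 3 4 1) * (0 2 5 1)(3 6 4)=(0 4)(1 2 5 6)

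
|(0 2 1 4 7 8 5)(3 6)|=14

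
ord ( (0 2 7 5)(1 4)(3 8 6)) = 12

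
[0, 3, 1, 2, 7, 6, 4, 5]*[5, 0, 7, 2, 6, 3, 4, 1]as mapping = [0→5, 1→2, 2→0, 3→7, 4→1, 5→4, 6→6, 7→3]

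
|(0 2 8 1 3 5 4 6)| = 8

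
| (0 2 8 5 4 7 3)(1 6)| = 14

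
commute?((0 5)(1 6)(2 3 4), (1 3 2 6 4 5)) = no:(0 5)(1 6)(2 3 4)*(1 3 2 6 4 5) = (0 1 4 6 3 5), (1 3 2 6 4 5)*(0 5)(1 6)(2 3 4) = (0 5 6 2 1 4)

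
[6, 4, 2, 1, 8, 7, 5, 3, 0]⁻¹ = [8, 3, 2, 7, 1, 6, 0, 5, 4]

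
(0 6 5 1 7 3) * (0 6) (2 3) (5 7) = (1 5) (2 3 6 7) 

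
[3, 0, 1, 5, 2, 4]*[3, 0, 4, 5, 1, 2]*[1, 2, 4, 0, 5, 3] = [3, 0, 1, 4, 5, 2]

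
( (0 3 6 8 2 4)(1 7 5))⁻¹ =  (0 4 2 8 6 3)(1 5 7)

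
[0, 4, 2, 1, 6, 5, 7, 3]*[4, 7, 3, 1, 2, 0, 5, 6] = [4, 2, 3, 7, 5, 0, 6, 1]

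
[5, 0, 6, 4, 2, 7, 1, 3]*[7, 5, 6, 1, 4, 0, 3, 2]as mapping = [0→0, 1→7, 2→3, 3→4, 4→6, 5→2, 6→5, 7→1]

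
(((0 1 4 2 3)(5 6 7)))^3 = (0 2 1 3 4)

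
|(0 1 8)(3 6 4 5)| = 12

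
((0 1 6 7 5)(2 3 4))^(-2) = (0 7 1 5 6)(2 3 4)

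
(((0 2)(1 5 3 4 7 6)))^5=(0 2)(1 6 7 4 3 5)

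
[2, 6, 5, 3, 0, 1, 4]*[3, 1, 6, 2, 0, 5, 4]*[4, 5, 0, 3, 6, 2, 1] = [1, 6, 2, 0, 3, 5, 4]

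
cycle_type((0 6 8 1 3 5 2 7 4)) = 9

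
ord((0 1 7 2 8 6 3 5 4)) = 9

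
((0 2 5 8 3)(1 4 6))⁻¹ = (0 3 8 5 2)(1 6 4)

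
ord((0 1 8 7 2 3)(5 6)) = 6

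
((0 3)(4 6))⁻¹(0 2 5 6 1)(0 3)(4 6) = (1 3 2 5 4)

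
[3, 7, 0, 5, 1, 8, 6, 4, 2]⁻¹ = [2, 4, 8, 0, 7, 3, 6, 1, 5]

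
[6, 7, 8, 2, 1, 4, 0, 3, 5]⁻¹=[6, 4, 3, 7, 5, 8, 0, 1, 2]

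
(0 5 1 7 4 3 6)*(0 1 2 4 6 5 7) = (0 7 6 1)(2 4 3 5)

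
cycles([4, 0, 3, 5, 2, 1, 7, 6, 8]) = (0 4 2 3 5 1)(6 7)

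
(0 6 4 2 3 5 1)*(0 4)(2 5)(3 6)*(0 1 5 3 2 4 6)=(0 2)(1 6)(3 4)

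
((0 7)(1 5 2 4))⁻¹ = (0 7)(1 4 2 5)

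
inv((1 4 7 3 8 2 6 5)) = (1 5 6 2 8 3 7 4)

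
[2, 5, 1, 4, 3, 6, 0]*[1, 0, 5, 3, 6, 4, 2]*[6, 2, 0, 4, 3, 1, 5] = [1, 3, 6, 5, 4, 0, 2]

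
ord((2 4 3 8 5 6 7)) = 7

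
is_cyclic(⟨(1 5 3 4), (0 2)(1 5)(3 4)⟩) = no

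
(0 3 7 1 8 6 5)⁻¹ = (0 5 6 8 1 7 3)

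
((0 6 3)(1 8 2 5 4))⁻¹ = (0 3 6)(1 4 5 2 8)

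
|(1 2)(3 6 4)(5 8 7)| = 6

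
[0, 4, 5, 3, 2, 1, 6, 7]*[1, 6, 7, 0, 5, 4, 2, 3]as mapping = [0→1, 1→5, 2→4, 3→0, 4→7, 5→6, 6→2, 7→3]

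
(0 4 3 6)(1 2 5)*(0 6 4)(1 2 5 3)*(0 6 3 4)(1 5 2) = (0 6 3)(1 2 4 5)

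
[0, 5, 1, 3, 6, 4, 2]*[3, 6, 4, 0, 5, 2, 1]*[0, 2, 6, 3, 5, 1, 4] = [3, 6, 4, 0, 2, 1, 5]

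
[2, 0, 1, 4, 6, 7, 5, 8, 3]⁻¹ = [1, 2, 0, 8, 3, 6, 4, 5, 7]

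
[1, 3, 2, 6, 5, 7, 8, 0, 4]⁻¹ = [7, 0, 2, 1, 8, 4, 3, 5, 6]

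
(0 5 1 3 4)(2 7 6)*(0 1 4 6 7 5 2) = (0 2 5 4 1 3 6)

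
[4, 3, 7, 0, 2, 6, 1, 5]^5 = [6, 7, 3, 5, 1, 4, 2, 0]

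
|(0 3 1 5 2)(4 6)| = 10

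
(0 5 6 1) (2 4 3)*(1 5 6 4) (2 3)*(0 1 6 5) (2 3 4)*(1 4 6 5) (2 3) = (0 1 4 2 5 3 6) 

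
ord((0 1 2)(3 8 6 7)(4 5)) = 12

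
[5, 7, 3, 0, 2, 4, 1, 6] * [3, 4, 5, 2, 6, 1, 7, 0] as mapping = [0→1, 1→0, 2→2, 3→3, 4→5, 5→6, 6→4, 7→7] 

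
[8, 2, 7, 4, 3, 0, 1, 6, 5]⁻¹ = [5, 6, 1, 4, 3, 8, 7, 2, 0]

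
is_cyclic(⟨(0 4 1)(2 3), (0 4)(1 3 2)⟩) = no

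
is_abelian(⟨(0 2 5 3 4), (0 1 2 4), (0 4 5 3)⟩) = no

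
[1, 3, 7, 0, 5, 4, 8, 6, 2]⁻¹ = [3, 0, 8, 1, 5, 4, 7, 2, 6]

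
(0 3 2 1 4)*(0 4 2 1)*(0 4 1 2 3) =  (1 3 2 4)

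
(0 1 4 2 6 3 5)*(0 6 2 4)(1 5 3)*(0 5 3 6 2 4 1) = (0 3 6)(1 5 2 4)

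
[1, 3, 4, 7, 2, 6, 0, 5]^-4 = [3, 7, 2, 5, 4, 0, 1, 6]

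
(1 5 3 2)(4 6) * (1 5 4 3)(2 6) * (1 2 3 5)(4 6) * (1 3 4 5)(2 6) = (1 2 3 5 6)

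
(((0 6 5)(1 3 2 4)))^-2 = (0 6 5)(1 2)(3 4)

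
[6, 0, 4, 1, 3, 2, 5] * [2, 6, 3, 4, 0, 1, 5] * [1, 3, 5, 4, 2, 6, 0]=[6, 5, 1, 0, 2, 4, 3]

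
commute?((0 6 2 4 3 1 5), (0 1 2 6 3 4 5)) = no:(0 6 2 4 3 1 5)*(0 1 2 6 3 4 5) = (0 3 2 5 1), (0 1 2 6 3 4 5)*(0 6 2 4 3 1 5) = (0 5 6 1 4)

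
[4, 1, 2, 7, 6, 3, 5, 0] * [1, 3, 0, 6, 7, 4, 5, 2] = [7, 3, 0, 2, 5, 6, 4, 1]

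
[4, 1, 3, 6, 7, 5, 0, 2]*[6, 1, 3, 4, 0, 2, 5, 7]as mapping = [0→0, 1→1, 2→4, 3→5, 4→7, 5→2, 6→6, 7→3]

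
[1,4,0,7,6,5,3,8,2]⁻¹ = [2,0,8,6,1,5,4,3,7]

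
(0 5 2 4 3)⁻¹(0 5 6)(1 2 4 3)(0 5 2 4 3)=(0 1 4 3)(2 6 5)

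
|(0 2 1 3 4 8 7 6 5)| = 9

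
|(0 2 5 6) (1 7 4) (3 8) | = 12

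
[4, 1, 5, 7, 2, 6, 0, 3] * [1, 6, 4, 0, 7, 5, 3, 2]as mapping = [0→7, 1→6, 2→5, 3→2, 4→4, 5→3, 6→1, 7→0]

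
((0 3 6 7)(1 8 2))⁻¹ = (0 7 6 3)(1 2 8)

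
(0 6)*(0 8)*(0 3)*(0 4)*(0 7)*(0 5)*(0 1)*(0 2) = (0 6 8 3 4 7 5 1 2)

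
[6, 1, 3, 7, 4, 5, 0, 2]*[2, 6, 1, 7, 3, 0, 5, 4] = [5, 6, 7, 4, 3, 0, 2, 1]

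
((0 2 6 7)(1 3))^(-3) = (0 2 6 7)(1 3)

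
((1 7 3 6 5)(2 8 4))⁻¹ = (1 5 6 3 7)(2 4 8)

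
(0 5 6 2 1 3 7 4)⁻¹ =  (0 4 7 3 1 2 6 5)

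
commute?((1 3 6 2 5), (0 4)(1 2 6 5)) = no:(1 3 6 2 5) * (0 4)(1 2 6 5) = (0 4)(1 3 5 2), (0 4)(1 2 6 5) * (1 3 6 2 5) = (0 4)(1 5 3 6)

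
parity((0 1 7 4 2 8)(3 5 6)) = odd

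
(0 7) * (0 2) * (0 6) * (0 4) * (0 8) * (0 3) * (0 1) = (0 7 2 6 4 8 3 1)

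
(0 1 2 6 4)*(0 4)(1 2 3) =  (0 2 6)(1 3)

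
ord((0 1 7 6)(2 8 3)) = 12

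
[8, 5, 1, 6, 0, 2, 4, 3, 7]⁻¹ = [4, 2, 5, 7, 6, 1, 3, 8, 0]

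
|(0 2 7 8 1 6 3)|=7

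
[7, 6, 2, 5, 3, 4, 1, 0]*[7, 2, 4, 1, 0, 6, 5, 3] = [3, 5, 4, 6, 1, 0, 2, 7]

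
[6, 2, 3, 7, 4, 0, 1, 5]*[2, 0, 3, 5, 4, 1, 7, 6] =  [7, 3, 5, 6, 4, 2, 0, 1]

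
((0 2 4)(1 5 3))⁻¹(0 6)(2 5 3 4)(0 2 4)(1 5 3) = (0 4 3 1)(2 6)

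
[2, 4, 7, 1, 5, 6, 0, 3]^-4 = [1, 0, 4, 6, 2, 7, 3, 5]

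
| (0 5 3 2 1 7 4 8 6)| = 9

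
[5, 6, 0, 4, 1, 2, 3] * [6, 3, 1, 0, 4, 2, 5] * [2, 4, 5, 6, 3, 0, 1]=[5, 0, 1, 3, 6, 4, 2]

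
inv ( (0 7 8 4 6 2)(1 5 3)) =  (0 2 6 4 8 7)(1 3 5)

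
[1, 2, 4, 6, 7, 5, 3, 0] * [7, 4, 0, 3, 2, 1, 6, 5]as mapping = [0→4, 1→0, 2→2, 3→6, 4→5, 5→1, 6→3, 7→7]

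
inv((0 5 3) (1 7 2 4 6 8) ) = (0 3 5) (1 8 6 4 2 7) 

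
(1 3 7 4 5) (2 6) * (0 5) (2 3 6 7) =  (0 5 1 6 3 2 7 4) 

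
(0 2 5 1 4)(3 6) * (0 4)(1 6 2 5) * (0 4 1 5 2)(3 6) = (0 2 5 3)(1 4)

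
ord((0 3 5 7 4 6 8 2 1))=9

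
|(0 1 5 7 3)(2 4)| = 10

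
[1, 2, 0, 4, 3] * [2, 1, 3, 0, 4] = [1, 3, 2, 4, 0]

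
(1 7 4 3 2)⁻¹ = (1 2 3 4 7)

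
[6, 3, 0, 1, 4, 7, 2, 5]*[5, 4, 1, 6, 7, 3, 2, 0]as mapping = [0→2, 1→6, 2→5, 3→4, 4→7, 5→0, 6→1, 7→3]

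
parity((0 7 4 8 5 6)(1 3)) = even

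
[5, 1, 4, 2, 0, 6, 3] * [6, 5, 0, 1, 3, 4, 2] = [4, 5, 3, 0, 6, 2, 1]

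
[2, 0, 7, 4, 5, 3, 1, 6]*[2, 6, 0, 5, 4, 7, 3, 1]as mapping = [0→0, 1→2, 2→1, 3→4, 4→7, 5→5, 6→6, 7→3]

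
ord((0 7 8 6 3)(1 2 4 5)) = 20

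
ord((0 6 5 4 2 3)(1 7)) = 6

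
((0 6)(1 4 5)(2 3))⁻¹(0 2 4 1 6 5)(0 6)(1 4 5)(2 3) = (0 1 6 3 5 4)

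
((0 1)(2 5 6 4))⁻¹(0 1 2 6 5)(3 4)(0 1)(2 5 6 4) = (0 5 4 6 1)(2 3)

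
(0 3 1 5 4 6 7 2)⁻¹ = (0 2 7 6 4 5 1 3)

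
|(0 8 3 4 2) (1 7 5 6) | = 20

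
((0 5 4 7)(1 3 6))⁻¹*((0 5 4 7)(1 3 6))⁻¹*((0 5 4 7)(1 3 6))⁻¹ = (0 5 4 7)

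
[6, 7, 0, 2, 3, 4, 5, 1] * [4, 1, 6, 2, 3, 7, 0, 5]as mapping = [0→0, 1→5, 2→4, 3→6, 4→2, 5→3, 6→7, 7→1]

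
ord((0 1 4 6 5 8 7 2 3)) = 9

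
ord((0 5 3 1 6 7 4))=7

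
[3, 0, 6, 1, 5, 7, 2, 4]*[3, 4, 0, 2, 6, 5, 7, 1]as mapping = [0→2, 1→3, 2→7, 3→4, 4→5, 5→1, 6→0, 7→6]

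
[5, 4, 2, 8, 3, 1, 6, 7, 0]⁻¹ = [8, 5, 2, 4, 1, 0, 6, 7, 3]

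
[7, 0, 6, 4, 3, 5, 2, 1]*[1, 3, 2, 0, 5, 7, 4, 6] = [6, 1, 4, 5, 0, 7, 2, 3]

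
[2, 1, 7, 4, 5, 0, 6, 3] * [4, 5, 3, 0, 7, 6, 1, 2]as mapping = [0→3, 1→5, 2→2, 3→7, 4→6, 5→4, 6→1, 7→0]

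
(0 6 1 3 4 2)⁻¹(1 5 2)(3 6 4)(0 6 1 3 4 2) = (0 3 5)(1 2 4)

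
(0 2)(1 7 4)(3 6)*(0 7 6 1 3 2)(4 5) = (1 6 2 7 5 4 3)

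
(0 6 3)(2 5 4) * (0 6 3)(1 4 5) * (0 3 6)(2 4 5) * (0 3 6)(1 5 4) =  (1 4)(2 5)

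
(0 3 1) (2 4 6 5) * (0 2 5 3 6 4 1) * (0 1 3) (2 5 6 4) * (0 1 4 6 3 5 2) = (0 6 1 2 5 3 4) 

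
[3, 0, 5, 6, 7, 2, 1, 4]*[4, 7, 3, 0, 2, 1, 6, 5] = [0, 4, 1, 6, 5, 3, 7, 2]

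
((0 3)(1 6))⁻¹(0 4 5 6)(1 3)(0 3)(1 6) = (0 6)(1 3 4 5)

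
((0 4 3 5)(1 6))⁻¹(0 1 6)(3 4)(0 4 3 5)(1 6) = (1 4 6)(3 5)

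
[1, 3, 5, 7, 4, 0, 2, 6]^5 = [2, 5, 7, 0, 4, 6, 3, 1]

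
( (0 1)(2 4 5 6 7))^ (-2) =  (2 6 4 7 5)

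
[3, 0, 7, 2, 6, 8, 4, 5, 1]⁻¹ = [1, 8, 3, 0, 6, 7, 4, 2, 5]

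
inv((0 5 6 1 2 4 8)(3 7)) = (0 8 4 2 1 6 5)(3 7)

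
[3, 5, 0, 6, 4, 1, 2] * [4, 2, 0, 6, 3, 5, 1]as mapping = [0→6, 1→5, 2→4, 3→1, 4→3, 5→2, 6→0]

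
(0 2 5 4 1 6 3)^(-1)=(0 3 6 1 4 5 2)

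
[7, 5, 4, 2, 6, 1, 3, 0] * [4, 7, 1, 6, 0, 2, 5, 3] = [3, 2, 0, 1, 5, 7, 6, 4]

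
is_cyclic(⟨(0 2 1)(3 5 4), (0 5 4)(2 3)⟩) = no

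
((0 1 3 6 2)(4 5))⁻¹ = (0 2 6 3 1)(4 5)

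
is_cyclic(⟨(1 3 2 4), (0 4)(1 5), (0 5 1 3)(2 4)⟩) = no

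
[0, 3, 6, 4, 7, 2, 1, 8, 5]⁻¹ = [0, 6, 5, 1, 3, 8, 2, 4, 7]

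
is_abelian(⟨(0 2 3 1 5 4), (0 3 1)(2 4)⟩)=no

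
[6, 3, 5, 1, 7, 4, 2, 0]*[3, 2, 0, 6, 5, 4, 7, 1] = [7, 6, 4, 2, 1, 5, 0, 3]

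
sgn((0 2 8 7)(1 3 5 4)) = 1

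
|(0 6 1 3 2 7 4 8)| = 8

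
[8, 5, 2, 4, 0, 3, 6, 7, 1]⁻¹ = [4, 8, 2, 5, 3, 1, 6, 7, 0]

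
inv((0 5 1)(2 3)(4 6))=(0 1 5)(2 3)(4 6)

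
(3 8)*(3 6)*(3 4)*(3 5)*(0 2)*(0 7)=(0 2 7)(3 8 6 4 5)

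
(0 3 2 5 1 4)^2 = (0 2 1)(3 5 4)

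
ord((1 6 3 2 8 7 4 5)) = 8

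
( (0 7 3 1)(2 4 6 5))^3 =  (0 1 3 7)(2 5 6 4)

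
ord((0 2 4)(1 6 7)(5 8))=6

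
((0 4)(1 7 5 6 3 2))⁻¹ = (0 4)(1 2 3 6 5 7)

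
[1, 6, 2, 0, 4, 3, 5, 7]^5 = [0, 1, 2, 3, 4, 5, 6, 7]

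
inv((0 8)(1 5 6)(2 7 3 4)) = (0 8)(1 6 5)(2 4 3 7)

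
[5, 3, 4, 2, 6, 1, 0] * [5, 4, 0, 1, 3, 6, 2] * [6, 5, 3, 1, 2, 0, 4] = [4, 5, 1, 6, 3, 2, 0]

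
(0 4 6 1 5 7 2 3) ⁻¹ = (0 3 2 7 5 1 6 4) 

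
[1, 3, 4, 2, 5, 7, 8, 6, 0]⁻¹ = [8, 0, 3, 1, 2, 4, 7, 5, 6]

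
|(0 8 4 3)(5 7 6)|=12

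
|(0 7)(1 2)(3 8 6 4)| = 4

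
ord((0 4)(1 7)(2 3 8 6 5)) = 10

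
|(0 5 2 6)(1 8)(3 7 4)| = 12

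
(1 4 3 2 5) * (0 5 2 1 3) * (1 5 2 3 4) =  (0 2 3 5 4)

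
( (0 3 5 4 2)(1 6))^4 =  (0 2 4 5 3)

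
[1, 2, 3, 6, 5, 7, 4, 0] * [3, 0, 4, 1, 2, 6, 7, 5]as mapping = [0→0, 1→4, 2→1, 3→7, 4→6, 5→5, 6→2, 7→3]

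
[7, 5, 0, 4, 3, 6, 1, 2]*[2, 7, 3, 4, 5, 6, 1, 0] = [0, 6, 2, 5, 4, 1, 7, 3]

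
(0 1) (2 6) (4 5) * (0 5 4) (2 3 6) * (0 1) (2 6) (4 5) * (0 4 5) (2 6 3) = (0 4) (1 5) (2 3 6) 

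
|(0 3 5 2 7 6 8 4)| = 8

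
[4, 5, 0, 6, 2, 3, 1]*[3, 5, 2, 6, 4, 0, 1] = [4, 0, 3, 1, 2, 6, 5]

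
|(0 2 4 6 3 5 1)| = 7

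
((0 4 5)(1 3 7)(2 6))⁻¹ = (0 5 4)(1 7 3)(2 6)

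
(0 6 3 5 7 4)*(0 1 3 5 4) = (0 6 5 7)(1 3 4)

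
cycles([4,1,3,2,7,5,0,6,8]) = (0 4 7 6)(2 3)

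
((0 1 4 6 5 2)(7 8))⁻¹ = (0 2 5 6 4 1)(7 8)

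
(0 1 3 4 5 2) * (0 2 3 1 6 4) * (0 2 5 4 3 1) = (0 6 3 2 5 1) 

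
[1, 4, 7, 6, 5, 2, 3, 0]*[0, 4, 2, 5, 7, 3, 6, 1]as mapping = [0→4, 1→7, 2→1, 3→6, 4→3, 5→2, 6→5, 7→0]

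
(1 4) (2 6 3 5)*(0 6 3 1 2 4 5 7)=(0 6 1 5 4 2 3 7) 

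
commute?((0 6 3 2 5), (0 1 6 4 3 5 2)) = no:(0 6 3 2 5) * (0 1 6 4 3 5 2) = (0 4 3)(1 6 5), (0 1 6 4 3 5 2) * (0 6 3 2 5) = (0 1 3)(2 6 4)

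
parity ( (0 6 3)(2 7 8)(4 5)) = odd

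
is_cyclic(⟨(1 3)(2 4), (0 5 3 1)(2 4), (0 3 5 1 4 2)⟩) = no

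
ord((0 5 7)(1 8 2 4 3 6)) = 6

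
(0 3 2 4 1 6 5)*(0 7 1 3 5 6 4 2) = (0 5 7 1 4 3)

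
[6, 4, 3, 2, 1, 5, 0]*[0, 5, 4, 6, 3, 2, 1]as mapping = [0→1, 1→3, 2→6, 3→4, 4→5, 5→2, 6→0]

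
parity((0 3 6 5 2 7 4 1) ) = odd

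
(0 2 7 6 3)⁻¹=(0 3 6 7 2)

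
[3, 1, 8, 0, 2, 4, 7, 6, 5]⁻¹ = [3, 1, 4, 0, 5, 8, 7, 6, 2]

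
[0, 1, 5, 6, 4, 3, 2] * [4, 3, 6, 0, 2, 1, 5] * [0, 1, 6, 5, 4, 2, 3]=[4, 5, 1, 2, 6, 0, 3]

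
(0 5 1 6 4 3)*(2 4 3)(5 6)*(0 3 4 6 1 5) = (0 1)(2 6 4)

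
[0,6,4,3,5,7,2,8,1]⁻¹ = [0,8,6,3,2,4,1,5,7]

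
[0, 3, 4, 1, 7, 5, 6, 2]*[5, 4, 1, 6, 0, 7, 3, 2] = [5, 6, 0, 4, 2, 7, 3, 1] 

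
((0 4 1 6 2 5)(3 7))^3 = (0 6)(1 5)(2 4)(3 7)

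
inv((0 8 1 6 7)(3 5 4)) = (0 7 6 1 8)(3 4 5)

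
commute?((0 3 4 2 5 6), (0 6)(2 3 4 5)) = no:(0 3 4 2 5 6)*(0 6)(2 3 4 5) = (0 4 3 5), (0 6)(2 3 4 5)*(0 3 4 2 5 6) = (2 4 6 3)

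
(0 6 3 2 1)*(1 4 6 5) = (0 5 1)(2 4 6 3)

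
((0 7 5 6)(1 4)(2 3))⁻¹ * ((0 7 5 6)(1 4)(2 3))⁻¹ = (0 5)(6 7)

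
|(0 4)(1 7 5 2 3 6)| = 6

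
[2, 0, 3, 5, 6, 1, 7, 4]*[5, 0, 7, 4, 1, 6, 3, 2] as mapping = [0→7, 1→5, 2→4, 3→6, 4→3, 5→0, 6→2, 7→1] 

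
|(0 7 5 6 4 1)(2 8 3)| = 6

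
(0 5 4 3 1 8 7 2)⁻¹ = (0 2 7 8 1 3 4 5)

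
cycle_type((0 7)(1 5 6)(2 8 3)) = 2.3^2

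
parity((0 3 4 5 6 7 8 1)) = odd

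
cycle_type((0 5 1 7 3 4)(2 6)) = 2.6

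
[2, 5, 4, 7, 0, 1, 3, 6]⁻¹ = [4, 5, 0, 6, 2, 1, 7, 3]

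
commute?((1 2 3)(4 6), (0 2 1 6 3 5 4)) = no:(1 2 3)(4 6) * (0 2 1 6 3 5 4) = (0 2 5 4 3 6), (0 2 1 6 3 5 4) * (1 2 3)(4 6) = (0 3 5 6 1 4)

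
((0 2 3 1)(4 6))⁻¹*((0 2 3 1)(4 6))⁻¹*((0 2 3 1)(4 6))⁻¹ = (0 2 3 1)(4 6)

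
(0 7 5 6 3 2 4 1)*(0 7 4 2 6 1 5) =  (0 4 5 1 7)(3 6)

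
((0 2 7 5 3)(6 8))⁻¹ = (0 3 5 7 2)(6 8)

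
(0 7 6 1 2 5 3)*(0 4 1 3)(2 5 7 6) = (0 6 3 4 1 5)(2 7)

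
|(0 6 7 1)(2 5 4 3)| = 4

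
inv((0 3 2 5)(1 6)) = (0 5 2 3)(1 6)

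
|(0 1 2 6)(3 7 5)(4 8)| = 12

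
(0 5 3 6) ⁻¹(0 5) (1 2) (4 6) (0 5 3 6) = (0 4) (1 2) (3 5) 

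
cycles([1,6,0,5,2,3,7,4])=(0 1 6 7 4 2)(3 5)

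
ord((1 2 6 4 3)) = 5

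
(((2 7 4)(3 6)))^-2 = (2 7 4)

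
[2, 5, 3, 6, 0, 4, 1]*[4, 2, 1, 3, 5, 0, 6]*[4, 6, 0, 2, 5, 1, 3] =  [6, 4, 2, 3, 5, 1, 0]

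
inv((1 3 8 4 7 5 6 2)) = (1 2 6 5 7 4 8 3)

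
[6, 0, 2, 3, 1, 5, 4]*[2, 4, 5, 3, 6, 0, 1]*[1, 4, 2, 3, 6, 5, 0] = [4, 2, 5, 3, 6, 1, 0]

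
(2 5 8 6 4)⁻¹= (2 4 6 8 5)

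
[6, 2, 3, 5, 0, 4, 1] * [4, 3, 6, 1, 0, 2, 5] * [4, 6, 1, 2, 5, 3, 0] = [3, 0, 6, 1, 5, 4, 2]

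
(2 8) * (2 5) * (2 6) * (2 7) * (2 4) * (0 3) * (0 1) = (0 3 1)(2 8 5 6 7 4)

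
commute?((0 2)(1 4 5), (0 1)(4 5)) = no:(0 2)(1 4 5) * (0 1)(4 5) = (0 2 1 5), (0 1)(4 5) * (0 2)(1 4 5) = (0 4 1 2)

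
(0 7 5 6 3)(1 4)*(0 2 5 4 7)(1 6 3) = (1 7 4 6)(2 5 3)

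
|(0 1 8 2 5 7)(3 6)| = 6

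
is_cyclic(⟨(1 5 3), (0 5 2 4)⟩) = no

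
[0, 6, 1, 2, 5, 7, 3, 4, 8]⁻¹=[0, 2, 3, 6, 7, 4, 1, 5, 8]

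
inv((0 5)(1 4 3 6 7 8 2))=(0 5)(1 2 8 7 6 3 4)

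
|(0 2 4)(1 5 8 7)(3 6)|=12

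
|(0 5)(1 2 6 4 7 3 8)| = 14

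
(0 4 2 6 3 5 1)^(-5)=(0 2 3 1 4 6 5)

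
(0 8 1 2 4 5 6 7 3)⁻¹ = (0 3 7 6 5 4 2 1 8)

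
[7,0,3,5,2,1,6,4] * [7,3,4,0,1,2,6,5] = [5,7,0,2,4,3,6,1]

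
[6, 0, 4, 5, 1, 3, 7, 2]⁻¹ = [1, 4, 7, 5, 2, 3, 0, 6]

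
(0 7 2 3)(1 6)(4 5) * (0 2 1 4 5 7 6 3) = (0 6 4 7 1 3 2)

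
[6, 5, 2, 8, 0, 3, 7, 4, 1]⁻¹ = [4, 8, 2, 5, 7, 1, 0, 6, 3]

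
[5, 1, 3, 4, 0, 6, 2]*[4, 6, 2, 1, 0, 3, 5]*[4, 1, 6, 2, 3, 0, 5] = [2, 5, 1, 4, 3, 0, 6]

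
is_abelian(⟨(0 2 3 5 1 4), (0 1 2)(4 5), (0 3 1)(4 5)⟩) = no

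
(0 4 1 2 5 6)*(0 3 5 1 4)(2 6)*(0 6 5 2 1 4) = (0 6 3 2 4)(1 5)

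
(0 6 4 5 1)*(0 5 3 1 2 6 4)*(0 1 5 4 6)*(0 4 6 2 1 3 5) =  (0 2 4 5 1 6 3)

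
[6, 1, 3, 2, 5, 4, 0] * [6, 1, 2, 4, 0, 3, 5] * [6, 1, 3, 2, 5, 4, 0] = [4, 1, 5, 3, 2, 6, 0]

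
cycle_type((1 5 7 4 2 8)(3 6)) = 2.6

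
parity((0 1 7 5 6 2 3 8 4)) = even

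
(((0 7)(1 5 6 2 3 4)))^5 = (0 7)(1 4 3 2 6 5)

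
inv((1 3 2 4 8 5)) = (1 5 8 4 2 3)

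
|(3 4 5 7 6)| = 5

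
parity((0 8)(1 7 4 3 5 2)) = even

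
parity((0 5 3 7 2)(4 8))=odd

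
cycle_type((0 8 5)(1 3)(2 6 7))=2.3^2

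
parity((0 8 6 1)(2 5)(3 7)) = odd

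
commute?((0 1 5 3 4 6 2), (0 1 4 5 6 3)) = no:(0 1 5 3 4 6 2) * (0 1 4 5 6 3) = (0 4 3 5)(1 6 2), (0 1 4 5 6 3) * (0 1 5 3 4 6 2) = (0 5 2)(1 6 4 3)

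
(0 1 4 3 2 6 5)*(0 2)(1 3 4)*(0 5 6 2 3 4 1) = (0 4 1)(3 5)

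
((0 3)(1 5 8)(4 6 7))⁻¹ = (0 3)(1 8 5)(4 7 6)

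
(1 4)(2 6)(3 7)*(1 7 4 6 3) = (1 6 2 3 4 7)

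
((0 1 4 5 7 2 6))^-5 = (0 4 7 6 1 5 2)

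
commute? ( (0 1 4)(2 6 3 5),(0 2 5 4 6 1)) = no: (0 1 4)(2 6 3 5) * (0 2 5 4 6 1) = (1 6 3 4 2),(0 2 5 4 6 1) * (0 1 4)(2 6 3 5) = (0 6 4 3 5)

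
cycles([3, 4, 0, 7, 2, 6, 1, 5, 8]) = (0 3 7 5 6 1 4 2)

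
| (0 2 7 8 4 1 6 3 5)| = 9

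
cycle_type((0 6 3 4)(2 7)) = 2.4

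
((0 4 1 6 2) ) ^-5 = () 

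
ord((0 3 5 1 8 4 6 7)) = 8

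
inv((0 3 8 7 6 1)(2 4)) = (0 1 6 7 8 3)(2 4)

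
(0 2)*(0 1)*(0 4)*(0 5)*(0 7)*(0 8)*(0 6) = (0 2 1 4 5 7 8 6)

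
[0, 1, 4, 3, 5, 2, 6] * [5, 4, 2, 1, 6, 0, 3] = [5, 4, 6, 1, 0, 2, 3]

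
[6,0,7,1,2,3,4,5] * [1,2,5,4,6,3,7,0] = [7,1,0,2,5,4,6,3]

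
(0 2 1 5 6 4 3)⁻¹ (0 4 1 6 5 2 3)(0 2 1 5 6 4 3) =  (0 2 3 5 4 6 1)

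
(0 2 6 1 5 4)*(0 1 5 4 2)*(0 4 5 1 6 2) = (0 4 6 1 5)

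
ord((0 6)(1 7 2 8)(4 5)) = 4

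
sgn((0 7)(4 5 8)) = -1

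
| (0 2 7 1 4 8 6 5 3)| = 9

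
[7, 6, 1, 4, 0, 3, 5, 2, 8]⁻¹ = [4, 2, 7, 5, 3, 6, 1, 0, 8]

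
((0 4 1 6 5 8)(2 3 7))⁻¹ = (0 8 5 6 1 4)(2 7 3)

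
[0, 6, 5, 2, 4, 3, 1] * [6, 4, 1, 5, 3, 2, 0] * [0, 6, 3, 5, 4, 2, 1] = [1, 0, 3, 6, 5, 2, 4]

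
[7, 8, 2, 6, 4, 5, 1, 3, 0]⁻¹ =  [8, 6, 2, 7, 4, 5, 3, 0, 1]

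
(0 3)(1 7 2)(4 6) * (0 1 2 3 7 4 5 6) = (0 7 3 1 4)(5 6)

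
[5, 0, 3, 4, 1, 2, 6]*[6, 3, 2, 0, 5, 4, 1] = [4, 6, 0, 5, 3, 2, 1]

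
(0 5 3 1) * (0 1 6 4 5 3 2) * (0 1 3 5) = (0 5 2 1 3 6 4)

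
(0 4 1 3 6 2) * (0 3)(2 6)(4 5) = (0 5 4 1)(2 3)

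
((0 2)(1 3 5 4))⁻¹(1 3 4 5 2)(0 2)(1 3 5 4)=(0 3 5 1 4)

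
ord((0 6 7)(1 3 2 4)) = 12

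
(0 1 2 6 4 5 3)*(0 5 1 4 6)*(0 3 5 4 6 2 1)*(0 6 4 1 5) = (0 4 6 2 3 1 5)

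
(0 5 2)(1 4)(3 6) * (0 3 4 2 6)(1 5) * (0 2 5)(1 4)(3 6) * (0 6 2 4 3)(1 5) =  (0 3 4 6 5)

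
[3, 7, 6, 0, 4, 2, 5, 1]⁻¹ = [3, 7, 5, 0, 4, 6, 2, 1]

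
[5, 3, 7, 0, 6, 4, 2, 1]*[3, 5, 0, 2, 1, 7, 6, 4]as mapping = [0→7, 1→2, 2→4, 3→3, 4→6, 5→1, 6→0, 7→5]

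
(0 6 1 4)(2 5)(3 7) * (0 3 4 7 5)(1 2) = (0 6 2)(1 7 4 3 5)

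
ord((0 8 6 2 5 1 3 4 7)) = 9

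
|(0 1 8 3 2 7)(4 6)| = 6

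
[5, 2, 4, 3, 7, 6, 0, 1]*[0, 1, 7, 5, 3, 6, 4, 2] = [6, 7, 3, 5, 2, 4, 0, 1]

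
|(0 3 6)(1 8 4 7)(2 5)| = 12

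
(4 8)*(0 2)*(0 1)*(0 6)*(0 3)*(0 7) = (0 2 1 6 3 7)(4 8)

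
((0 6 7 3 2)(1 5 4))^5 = (1 4 5)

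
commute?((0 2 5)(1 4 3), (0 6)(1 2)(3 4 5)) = no:(0 2 5)(1 4 3)*(0 6)(1 2)(3 4 5) = (0 1 5 6)(2 3), (0 6)(1 2)(3 4 5)*(0 2 5)(1 4 3) = (0 6 2 4)(1 5)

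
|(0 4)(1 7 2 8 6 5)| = 6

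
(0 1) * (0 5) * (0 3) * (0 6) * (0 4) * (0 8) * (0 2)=(0 1 5 3 6 4 8 2)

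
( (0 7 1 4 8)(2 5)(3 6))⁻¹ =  (0 8 4 1 7)(2 5)(3 6)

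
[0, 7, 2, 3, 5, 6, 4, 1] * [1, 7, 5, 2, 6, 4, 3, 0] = [1, 0, 5, 2, 4, 3, 6, 7]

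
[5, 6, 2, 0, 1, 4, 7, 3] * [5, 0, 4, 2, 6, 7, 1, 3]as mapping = [0→7, 1→1, 2→4, 3→5, 4→0, 5→6, 6→3, 7→2]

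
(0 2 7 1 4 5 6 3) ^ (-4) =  (0 4) (1 3) (2 5) (6 7) 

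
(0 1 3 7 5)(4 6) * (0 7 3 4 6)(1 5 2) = (0 5 7 2 1 4)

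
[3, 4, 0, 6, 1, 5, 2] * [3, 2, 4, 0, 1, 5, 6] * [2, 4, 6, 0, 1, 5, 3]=[2, 4, 0, 3, 6, 5, 1]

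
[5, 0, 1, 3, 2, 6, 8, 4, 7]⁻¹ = [1, 2, 4, 3, 7, 0, 5, 8, 6]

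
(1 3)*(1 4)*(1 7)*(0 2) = (0 2)(1 3 4 7)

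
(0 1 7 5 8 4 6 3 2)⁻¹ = (0 2 3 6 4 8 5 7 1)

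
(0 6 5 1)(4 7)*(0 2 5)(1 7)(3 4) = (0 6)(1 2 5 7 3 4)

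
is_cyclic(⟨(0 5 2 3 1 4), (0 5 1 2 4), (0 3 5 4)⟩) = no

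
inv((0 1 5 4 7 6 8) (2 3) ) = (0 8 6 7 4 5 1) (2 3) 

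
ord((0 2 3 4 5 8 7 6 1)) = 9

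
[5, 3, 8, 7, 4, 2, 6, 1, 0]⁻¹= [8, 7, 5, 1, 4, 0, 6, 3, 2]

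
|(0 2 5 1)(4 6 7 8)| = 4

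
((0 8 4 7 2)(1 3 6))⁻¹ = (0 2 7 4 8)(1 6 3)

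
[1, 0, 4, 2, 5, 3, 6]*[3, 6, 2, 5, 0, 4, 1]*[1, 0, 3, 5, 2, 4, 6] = [6, 5, 1, 3, 2, 4, 0]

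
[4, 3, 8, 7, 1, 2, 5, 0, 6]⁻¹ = [7, 4, 5, 1, 0, 6, 8, 3, 2]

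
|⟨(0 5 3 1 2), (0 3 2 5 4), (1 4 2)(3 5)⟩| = 720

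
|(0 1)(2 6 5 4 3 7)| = 6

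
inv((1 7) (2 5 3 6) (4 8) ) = (1 7) (2 6 3 5) (4 8) 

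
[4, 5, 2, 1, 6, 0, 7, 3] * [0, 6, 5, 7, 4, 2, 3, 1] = [4, 2, 5, 6, 3, 0, 1, 7]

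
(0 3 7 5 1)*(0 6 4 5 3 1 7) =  (0 1 6 4 5 7 3)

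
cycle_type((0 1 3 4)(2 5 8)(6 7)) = 2.3.4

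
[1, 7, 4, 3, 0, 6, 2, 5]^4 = [6, 2, 7, 3, 5, 0, 1, 4]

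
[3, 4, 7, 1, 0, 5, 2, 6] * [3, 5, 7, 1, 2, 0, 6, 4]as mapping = [0→1, 1→2, 2→4, 3→5, 4→3, 5→0, 6→7, 7→6]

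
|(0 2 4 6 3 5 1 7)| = 8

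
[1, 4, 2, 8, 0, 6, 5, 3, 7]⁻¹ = [4, 0, 2, 7, 1, 6, 5, 8, 3]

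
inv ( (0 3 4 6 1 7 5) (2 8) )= (0 5 7 1 6 4 3) (2 8) 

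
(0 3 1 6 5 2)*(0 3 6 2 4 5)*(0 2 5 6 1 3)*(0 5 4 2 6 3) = (0 1 4 3)(2 5)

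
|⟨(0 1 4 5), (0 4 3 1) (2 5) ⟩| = 720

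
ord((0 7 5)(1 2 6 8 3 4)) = 6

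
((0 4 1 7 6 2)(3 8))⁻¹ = (0 2 6 7 1 4)(3 8)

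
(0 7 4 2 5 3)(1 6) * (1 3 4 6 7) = (0 1 7 6 3)(2 5 4)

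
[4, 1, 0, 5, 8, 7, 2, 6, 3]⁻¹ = [2, 1, 6, 8, 0, 3, 7, 5, 4]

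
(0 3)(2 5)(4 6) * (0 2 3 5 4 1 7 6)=(0 5 3 2 4)(1 7 6)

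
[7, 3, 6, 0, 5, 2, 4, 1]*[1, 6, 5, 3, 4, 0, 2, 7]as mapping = [0→7, 1→3, 2→2, 3→1, 4→0, 5→5, 6→4, 7→6]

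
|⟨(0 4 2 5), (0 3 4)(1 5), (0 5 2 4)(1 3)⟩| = 720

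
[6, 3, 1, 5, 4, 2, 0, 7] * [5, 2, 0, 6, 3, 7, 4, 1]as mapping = [0→4, 1→6, 2→2, 3→7, 4→3, 5→0, 6→5, 7→1]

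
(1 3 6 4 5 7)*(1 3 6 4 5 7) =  (1 6 5)(3 4 7)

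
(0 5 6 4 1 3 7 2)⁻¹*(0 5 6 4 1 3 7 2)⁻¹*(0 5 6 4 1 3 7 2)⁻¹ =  (0 3 6 2 1 5 7 4)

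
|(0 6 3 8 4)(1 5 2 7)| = 20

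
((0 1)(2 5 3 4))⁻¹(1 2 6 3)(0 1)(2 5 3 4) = (0 5 6 4)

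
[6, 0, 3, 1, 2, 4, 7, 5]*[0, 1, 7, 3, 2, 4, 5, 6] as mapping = [0→5, 1→0, 2→3, 3→1, 4→7, 5→2, 6→6, 7→4] 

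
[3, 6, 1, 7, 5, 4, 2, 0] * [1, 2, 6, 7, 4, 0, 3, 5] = [7, 3, 2, 5, 0, 4, 6, 1]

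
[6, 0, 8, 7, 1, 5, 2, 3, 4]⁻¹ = [1, 4, 6, 7, 8, 5, 0, 3, 2]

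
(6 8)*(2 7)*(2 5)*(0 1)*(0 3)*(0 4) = (0 1 3 4)(2 7 5)(6 8)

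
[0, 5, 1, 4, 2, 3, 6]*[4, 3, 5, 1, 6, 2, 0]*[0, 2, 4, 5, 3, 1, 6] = [3, 4, 5, 6, 1, 2, 0]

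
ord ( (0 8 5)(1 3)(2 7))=6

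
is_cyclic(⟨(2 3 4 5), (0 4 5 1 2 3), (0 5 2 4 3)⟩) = no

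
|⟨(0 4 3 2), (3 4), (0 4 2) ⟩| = 24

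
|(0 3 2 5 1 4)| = 6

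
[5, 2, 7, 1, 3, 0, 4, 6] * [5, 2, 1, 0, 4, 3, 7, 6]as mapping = [0→3, 1→1, 2→6, 3→2, 4→0, 5→5, 6→4, 7→7]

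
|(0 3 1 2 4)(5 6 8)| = 15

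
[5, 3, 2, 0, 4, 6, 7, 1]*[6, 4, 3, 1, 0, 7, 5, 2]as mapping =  [0→7, 1→1, 2→3, 3→6, 4→0, 5→5, 6→2, 7→4]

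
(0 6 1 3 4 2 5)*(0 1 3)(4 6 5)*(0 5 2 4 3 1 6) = (0 2 3)(1 5 6)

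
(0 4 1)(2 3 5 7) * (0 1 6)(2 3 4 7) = (0 7 3 5 2 4 6)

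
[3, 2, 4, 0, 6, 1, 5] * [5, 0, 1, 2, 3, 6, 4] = [2, 1, 3, 5, 4, 0, 6]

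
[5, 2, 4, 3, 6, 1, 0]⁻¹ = [6, 5, 1, 3, 2, 0, 4]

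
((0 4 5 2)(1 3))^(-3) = (0 4 5 2)(1 3)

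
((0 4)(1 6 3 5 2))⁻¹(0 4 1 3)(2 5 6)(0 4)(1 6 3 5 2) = (0 6 5 4)(1 2 3)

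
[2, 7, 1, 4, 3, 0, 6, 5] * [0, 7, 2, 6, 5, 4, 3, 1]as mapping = [0→2, 1→1, 2→7, 3→5, 4→6, 5→0, 6→3, 7→4]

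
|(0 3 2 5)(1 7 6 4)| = 4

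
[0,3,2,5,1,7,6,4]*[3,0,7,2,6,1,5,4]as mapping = [0→3,1→2,2→7,3→1,4→0,5→4,6→5,7→6]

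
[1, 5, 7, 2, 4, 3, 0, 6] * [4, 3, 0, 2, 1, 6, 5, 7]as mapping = [0→3, 1→6, 2→7, 3→0, 4→1, 5→2, 6→4, 7→5]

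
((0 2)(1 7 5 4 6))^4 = (1 6 4 5 7)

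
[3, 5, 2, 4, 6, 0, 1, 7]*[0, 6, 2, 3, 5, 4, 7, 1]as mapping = [0→3, 1→4, 2→2, 3→5, 4→7, 5→0, 6→6, 7→1]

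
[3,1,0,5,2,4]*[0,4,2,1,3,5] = [1,4,0,5,2,3] 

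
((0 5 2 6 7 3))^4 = (0 7 2)(3 6 5)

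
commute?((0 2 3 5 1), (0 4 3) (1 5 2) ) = no:(0 2 3 5 1) * (0 4 3) (1 5 2) = (0 1 4 3 2), (0 4 3) (1 5 2) * (0 2 3 5 1) = (0 4 5 3 2) 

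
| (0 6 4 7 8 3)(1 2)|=6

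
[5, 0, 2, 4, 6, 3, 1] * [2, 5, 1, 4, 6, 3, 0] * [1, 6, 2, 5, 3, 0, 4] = [5, 2, 6, 4, 1, 3, 0]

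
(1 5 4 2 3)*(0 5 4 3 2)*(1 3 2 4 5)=(0 1 5 2 4)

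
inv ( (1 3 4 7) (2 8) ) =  (1 7 4 3) (2 8) 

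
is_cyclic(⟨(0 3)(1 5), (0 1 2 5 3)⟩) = no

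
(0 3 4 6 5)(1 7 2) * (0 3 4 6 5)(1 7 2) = (0 4 5 3 6)(1 2 7)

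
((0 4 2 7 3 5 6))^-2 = (0 5 7 4 6 3 2)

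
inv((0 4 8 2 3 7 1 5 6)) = (0 6 5 1 7 3 2 8 4)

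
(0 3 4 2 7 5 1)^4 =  (0 7 3 5 4 1 2)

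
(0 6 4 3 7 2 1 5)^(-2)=(0 1 7 4)(2 3 6 5)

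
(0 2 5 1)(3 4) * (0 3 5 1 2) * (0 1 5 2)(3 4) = (0 1 4 2 5)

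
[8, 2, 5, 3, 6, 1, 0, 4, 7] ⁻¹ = [6, 5, 1, 3, 7, 2, 4, 8, 0] 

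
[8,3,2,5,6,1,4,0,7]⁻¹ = [7,5,2,1,6,3,4,8,0]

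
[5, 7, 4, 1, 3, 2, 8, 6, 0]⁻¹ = [8, 3, 5, 4, 2, 0, 7, 1, 6]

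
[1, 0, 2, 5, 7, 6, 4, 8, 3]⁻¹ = [1, 0, 2, 8, 6, 3, 5, 4, 7]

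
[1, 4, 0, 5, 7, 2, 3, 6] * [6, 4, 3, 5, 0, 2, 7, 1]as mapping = [0→4, 1→0, 2→6, 3→2, 4→1, 5→3, 6→5, 7→7]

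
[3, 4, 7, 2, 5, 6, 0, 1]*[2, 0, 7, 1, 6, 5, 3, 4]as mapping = [0→1, 1→6, 2→4, 3→7, 4→5, 5→3, 6→2, 7→0]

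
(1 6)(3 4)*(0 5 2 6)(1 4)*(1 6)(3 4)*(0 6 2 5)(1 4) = (1 6 3 2 4)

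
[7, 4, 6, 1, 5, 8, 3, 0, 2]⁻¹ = [7, 3, 8, 6, 1, 4, 2, 0, 5]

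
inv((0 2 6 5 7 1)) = (0 1 7 5 6 2)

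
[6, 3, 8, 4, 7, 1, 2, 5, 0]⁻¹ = [8, 5, 6, 1, 3, 7, 0, 4, 2]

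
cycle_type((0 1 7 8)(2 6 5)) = 3.4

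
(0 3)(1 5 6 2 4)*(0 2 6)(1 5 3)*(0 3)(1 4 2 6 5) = (0 4 1)(3 6 5)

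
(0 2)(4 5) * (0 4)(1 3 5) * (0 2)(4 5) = (1 3 4)(2 5)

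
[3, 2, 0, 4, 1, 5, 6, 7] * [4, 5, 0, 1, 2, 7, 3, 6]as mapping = [0→1, 1→0, 2→4, 3→2, 4→5, 5→7, 6→3, 7→6]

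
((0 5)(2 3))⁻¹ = (0 5)(2 3)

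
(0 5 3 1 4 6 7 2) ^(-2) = (0 7 4 3) (1 5 2 6) 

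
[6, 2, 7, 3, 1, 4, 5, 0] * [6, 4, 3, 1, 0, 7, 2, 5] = [2, 3, 5, 1, 4, 0, 7, 6]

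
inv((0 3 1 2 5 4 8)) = (0 8 4 5 2 1 3)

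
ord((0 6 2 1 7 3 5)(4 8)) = 14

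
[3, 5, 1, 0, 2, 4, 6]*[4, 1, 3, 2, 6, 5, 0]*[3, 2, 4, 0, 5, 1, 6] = [4, 1, 2, 5, 0, 6, 3]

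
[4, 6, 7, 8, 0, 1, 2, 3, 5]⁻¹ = [4, 5, 6, 7, 0, 8, 1, 2, 3]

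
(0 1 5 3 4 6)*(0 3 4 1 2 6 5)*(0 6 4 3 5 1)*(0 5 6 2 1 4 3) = (0 1 2 3 5)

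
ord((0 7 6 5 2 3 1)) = 7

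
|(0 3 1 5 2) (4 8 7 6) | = 20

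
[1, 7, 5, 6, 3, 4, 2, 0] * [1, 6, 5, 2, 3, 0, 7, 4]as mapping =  [0→6, 1→4, 2→0, 3→7, 4→2, 5→3, 6→5, 7→1]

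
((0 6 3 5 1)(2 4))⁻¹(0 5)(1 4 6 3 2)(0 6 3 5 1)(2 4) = (0 2 3 5 4)(1 6)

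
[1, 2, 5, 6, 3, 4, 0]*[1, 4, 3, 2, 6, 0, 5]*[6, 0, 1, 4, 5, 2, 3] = [5, 4, 6, 2, 1, 3, 0]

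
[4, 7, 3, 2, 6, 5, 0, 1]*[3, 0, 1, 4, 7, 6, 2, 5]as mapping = [0→7, 1→5, 2→4, 3→1, 4→2, 5→6, 6→3, 7→0]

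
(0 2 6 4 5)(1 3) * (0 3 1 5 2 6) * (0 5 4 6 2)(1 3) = (0 2 5 1 3 4)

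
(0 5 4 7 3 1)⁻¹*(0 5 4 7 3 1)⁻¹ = (0 3 4)(1 7 5)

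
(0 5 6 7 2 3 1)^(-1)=(0 1 3 2 7 6 5)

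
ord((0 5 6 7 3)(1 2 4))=15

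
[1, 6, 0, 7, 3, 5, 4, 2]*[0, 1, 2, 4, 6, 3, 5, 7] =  [1, 5, 0, 7, 4, 3, 6, 2]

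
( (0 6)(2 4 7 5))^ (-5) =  (0 6)(2 5 7 4)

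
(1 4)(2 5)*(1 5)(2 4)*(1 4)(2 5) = (1 5)(2 4)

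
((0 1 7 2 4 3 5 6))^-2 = (0 5 4 7)(1 6 3 2)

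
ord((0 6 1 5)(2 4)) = 4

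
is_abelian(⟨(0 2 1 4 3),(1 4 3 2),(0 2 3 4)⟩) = no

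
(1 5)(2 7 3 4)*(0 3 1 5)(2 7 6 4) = (0 3 2 6 4 7 1)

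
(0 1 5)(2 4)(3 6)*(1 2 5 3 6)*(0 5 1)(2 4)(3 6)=(0 4 1 6 3)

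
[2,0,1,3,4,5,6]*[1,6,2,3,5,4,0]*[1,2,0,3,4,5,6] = [0,2,6,3,5,4,1] 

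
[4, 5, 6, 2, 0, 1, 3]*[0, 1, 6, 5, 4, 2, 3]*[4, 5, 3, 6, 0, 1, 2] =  [0, 3, 6, 2, 4, 5, 1]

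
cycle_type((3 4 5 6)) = 4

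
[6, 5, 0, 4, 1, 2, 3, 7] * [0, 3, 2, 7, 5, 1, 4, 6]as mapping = [0→4, 1→1, 2→0, 3→5, 4→3, 5→2, 6→7, 7→6]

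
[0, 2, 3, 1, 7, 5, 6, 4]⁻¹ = [0, 3, 1, 2, 7, 5, 6, 4]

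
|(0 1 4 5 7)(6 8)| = 10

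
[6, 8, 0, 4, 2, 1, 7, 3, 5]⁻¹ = [2, 5, 4, 7, 3, 8, 0, 6, 1]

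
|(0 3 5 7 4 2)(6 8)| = 6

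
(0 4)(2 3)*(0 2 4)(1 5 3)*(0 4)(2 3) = (0 4 3)(1 5 2)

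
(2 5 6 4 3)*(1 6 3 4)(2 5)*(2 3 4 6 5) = (1 5 4 6)(2 3)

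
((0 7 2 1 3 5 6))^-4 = (0 1 6 2 5 7 3)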